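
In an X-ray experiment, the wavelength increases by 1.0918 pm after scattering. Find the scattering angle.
56.63°

From the Compton formula Δλ = λ_C(1 - cos θ), we can solve for θ:

cos θ = 1 - Δλ/λ_C

Given:
- Δλ = 1.0918 pm
- λ_C = h/(m_e·c) ≈ 2.42631024 pm

cos θ = 1 - 1.0918/2.42631024
cos θ = 1 - 0.449984
cos θ = 0.550016

θ = arccos(0.550016)
θ = 56.63°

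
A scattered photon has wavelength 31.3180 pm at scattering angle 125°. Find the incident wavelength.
27.5000 pm

From λ' = λ + Δλ, we have λ = λ' - Δλ

First calculate the Compton shift:
Δλ = λ_C(1 - cos θ)
Δλ = 2.4263 × (1 - cos(125°))
Δλ = 2.4263 × 1.5736
Δλ = 3.8180 pm

Initial wavelength:
λ = λ' - Δλ
λ = 31.3180 - 3.8180
λ = 27.5000 pm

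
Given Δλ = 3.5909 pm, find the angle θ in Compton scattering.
118.68°

From the Compton formula Δλ = λ_C(1 - cos θ), we can solve for θ:

cos θ = 1 - Δλ/λ_C

Given:
- Δλ = 3.5909 pm
- λ_C = h/(m_e·c) ≈ 2.42631024 pm

cos θ = 1 - 3.5909/2.42631024
cos θ = 1 - 1.479984
cos θ = -0.479984

θ = arccos(-0.479984)
θ = 118.68°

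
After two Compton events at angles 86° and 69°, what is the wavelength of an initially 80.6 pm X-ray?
84.4139 pm

Apply Compton shift twice:

First scattering at θ₁ = 86°:
Δλ₁ = λ_C(1 - cos(86°))
Δλ₁ = 2.4263 × 0.9302
Δλ₁ = 2.2571 pm

After first scattering:
λ₁ = 80.6 + 2.2571 = 82.8571 pm

Second scattering at θ₂ = 69°:
Δλ₂ = λ_C(1 - cos(69°))
Δλ₂ = 2.4263 × 0.6416
Δλ₂ = 1.5568 pm

Final wavelength:
λ₂ = 82.8571 + 1.5568 = 84.4139 pm

Total shift: Δλ_total = 2.2571 + 1.5568 = 3.8139 pm

(Intermediate values are shown rounded; full precision is carried through to the final answer.)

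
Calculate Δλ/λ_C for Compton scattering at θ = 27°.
0.1090 λ_C

The Compton shift formula is:
Δλ = λ_C(1 - cos θ)

Dividing both sides by λ_C:
Δλ/λ_C = 1 - cos θ

For θ = 27°:
Δλ/λ_C = 1 - cos(27°)
Δλ/λ_C = 1 - 0.8910
Δλ/λ_C = 0.1090

This means the shift is 0.1090 × λ_C = 0.2645 pm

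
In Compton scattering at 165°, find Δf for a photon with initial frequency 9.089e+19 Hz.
5.373e+19 Hz (decrease)

Convert frequency to wavelength (c = 299792458 m/s):
λ₀ = c/f₀ = 299792458/9.089e+19 = 3.2984097e-12 m = 3.2984 pm

Calculate Compton shift:
Δλ = λ_C(1 - cos(165°)) = 4.7699 pm

Final wavelength:
λ' = λ₀ + Δλ = 3.2984 + 4.7699 = 8.0684 pm

Final frequency:
f' = c/λ' = 299792458/8.0683557e-12 = 3.7156574e+19 Hz

Frequency shift (decrease):
Δf = f₀ - f' = 9.089e+19 - 3.7156574e+19 = 5.373e+19 Hz

(Intermediate values are shown rounded; full precision is carried through to the final answer.)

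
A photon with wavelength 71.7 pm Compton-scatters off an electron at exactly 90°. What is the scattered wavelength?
74.1263 pm

Using the Compton formula: λ' = λ + λ_C(1 − cos θ)

For θ = 90°, cos θ = 0 (exact) = 0.0000, so:
1 − cos 90° = 1 − (0) = 1.0000

Δλ = λ_C × 1.0000 = 2.4263 × 1.0000 = 2.4263 pm

λ' = 71.7 + 2.4263 = 74.1263 pm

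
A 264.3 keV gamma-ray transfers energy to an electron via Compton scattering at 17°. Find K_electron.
5.8412 keV

By energy conservation: K_e = E_initial - E_final

First find the scattered photon energy:
Initial wavelength: λ = hc/E = 4.6910 pm
Compton shift: Δλ = λ_C(1 - cos(17°)) = 0.1060 pm
Final wavelength: λ' = 4.6910 + 0.1060 = 4.7971 pm
Final photon energy: E' = hc/λ' = 258.4588 keV

Electron kinetic energy:
K_e = E - E' = 264.3000 - 258.4588 = 5.8412 keV

(Intermediate values are shown rounded; full precision is carried through to the final answer.)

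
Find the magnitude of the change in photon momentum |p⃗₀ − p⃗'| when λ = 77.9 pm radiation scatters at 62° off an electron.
8.6913e-24 kg·m/s

Photon momentum magnitude is p = h/λ.

Initial momentum:
p₀ = h/λ = 6.6261e-34/7.7900e-11 = 8.5059e-24 kg·m/s

After scattering:
λ' = λ + Δλ = 77.9 + 1.2872 = 79.1872 pm
p' = h/λ' = 6.6261e-34/7.9187e-11 = 8.3676e-24 kg·m/s

Momentum is a vector; the scattered photon's direction makes angle θ = 62° with the incident direction. The magnitude of the vector change Δp⃗ = p⃗₀ − p⃗' is found from the law of cosines:
|Δp⃗|² = p₀² + p'² − 2p₀p'cos θ
|Δp⃗|² = (8.5059e-24)² + (8.3676e-24)² − 2·8.5059e-24·8.3676e-24·cos(62°)
|Δp⃗| = 8.6913e-24 kg·m/s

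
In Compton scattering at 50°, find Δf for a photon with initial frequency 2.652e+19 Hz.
1.888e+18 Hz (decrease)

Convert frequency to wavelength (c = 299792458 m/s):
λ₀ = c/f₀ = 299792458/2.652e+19 = 1.1304391e-11 m = 11.3044 pm

Calculate Compton shift:
Δλ = λ_C(1 - cos(50°)) = 0.8667 pm

Final wavelength:
λ' = λ₀ + Δλ = 11.3044 + 0.8667 = 12.1711 pm

Final frequency:
f' = c/λ' = 299792458/1.2171099e-11 = 2.4631502e+19 Hz

Frequency shift (decrease):
Δf = f₀ - f' = 2.652e+19 - 2.4631502e+19 = 1.888e+18 Hz

(Intermediate values are shown rounded; full precision is carried through to the final answer.)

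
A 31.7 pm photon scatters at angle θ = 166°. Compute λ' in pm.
36.4805 pm

Using the Compton scattering formula:
λ' = λ + Δλ = λ + λ_C(1 - cos θ)

Given:
- Initial wavelength λ = 31.7 pm
- Scattering angle θ = 166°
- Compton wavelength λ_C ≈ 2.4263 pm

Calculate the shift:
Δλ = 2.4263 × (1 - cos(166°))
Δλ = 2.4263 × 1.9703
Δλ = 4.7805 pm

Final wavelength:
λ' = 31.7 + 4.7805 = 36.4805 pm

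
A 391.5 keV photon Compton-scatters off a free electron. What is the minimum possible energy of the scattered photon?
154.6030 keV (at θ = 180°)

The scattered photon has minimum energy when its wavelength is maximum, i.e., when the Compton shift Δλ = λ_C(1 − cos θ) is maximum. This occurs at θ = 180° (backscattering), giving Δλ_max = 2λ_C = 4.8526 pm.

Initial wavelength: λ₀ = hc/E₀ = 3.1669 pm
Maximum final wavelength: λ'_max = λ₀ + 2λ_C = 3.1669 + 4.8526 = 8.0195 pm
Minimum final energy: E'_min = hc/λ'_max = 154.6030 keV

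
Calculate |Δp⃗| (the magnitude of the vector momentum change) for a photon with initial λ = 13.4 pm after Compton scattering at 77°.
5.7972e-23 kg·m/s

Photon momentum magnitude is p = h/λ.

Initial momentum:
p₀ = h/λ = 6.6261e-34/1.3400e-11 = 4.9448e-23 kg·m/s

After scattering:
λ' = λ + Δλ = 13.4 + 1.8805 = 15.2805 pm
p' = h/λ' = 6.6261e-34/1.5281e-11 = 4.3363e-23 kg·m/s

Momentum is a vector; the scattered photon's direction makes angle θ = 77° with the incident direction. The magnitude of the vector change Δp⃗ = p⃗₀ − p⃗' is found from the law of cosines:
|Δp⃗|² = p₀² + p'² − 2p₀p'cos θ
|Δp⃗|² = (4.9448e-23)² + (4.3363e-23)² − 2·4.9448e-23·4.3363e-23·cos(77°)
|Δp⃗| = 5.7972e-23 kg·m/s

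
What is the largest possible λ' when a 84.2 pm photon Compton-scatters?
89.0526 pm (at θ = 180°)

The Compton shift is Δλ = λ_C(1 − cos θ).

Since cos θ ranges from −1 to 1, the factor (1 − cos θ) ranges from 0 to 2; the maximum shift occurs at θ = 180° (backscattering):
Δλ_max = 2λ_C = 2 × 2.4263 pm = 4.8526 pm

Maximum scattered wavelength:
λ'_max = λ₀ + Δλ_max = 84.2 + 4.8526 = 89.0526 pm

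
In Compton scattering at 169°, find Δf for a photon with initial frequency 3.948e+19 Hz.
1.531e+19 Hz (decrease)

Convert frequency to wavelength (c = 299792458 m/s):
λ₀ = c/f₀ = 299792458/3.948e+19 = 7.5935273e-12 m = 7.5935 pm

Calculate Compton shift:
Δλ = λ_C(1 - cos(169°)) = 4.8080 pm

Final wavelength:
λ' = λ₀ + Δλ = 7.5935 + 4.8080 = 12.4016 pm

Final frequency:
f' = c/λ' = 299792458/1.2401570e-11 = 2.4173751e+19 Hz

Frequency shift (decrease):
Δf = f₀ - f' = 3.948e+19 - 2.4173751e+19 = 1.531e+19 Hz

(Intermediate values are shown rounded; full precision is carried through to the final answer.)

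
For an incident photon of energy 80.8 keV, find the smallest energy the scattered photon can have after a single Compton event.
61.3868 keV (at θ = 180°)

The scattered photon has minimum energy when its wavelength is maximum, i.e., when the Compton shift Δλ = λ_C(1 − cos θ) is maximum. This occurs at θ = 180° (backscattering), giving Δλ_max = 2λ_C = 4.8526 pm.

Initial wavelength: λ₀ = hc/E₀ = 15.3446 pm
Maximum final wavelength: λ'_max = λ₀ + 2λ_C = 15.3446 + 4.8526 = 20.1972 pm
Minimum final energy: E'_min = hc/λ'_max = 61.3868 keV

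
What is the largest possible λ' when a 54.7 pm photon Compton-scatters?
59.5526 pm (at θ = 180°)

The Compton shift is Δλ = λ_C(1 − cos θ).

Since cos θ ranges from −1 to 1, the factor (1 − cos θ) ranges from 0 to 2; the maximum shift occurs at θ = 180° (backscattering):
Δλ_max = 2λ_C = 2 × 2.4263 pm = 4.8526 pm

Maximum scattered wavelength:
λ'_max = λ₀ + Δλ_max = 54.7 + 4.8526 = 59.5526 pm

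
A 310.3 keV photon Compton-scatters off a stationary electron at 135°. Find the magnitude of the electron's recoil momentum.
2.3071e-22 kg·m/s

The electron is initially at rest, so by conservation of momentum:
p⃗_e = p⃗₀ − p⃗'  (incident photon momentum minus scattered photon momentum)

Photon momentum magnitudes (p = h/λ = E/c):
λ₀ = hc/E₀ = 3.9956 pm → p₀ = h/λ₀ = 1.6583e-22 kg·m/s
Δλ = λ_C(1 − cos 135°) = 4.1420 pm
λ' = 8.1376 pm → p' = h/λ' = 8.1425e-23 kg·m/s

The scattered photon makes angle θ = 135° with the incident direction, so by the law of cosines:
|p⃗_e|² = p₀² + p'² − 2p₀p'cos θ
|p⃗_e|² = (1.6583e-22)² + (8.1425e-23)² − 2·1.6583e-22·8.1425e-23·cos(135°)
|p⃗_e| = 2.3071e-22 kg·m/s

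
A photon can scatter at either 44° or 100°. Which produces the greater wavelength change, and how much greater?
100° produces the larger shift by a factor of 4.182

Calculate both shifts using Δλ = λ_C(1 - cos θ):

For θ₁ = 44°:
Δλ₁ = 2.4263 × (1 - cos(44°))
Δλ₁ = 2.4263 × 0.2807
Δλ₁ = 0.6810 pm

For θ₂ = 100°:
Δλ₂ = 2.4263 × (1 - cos(100°))
Δλ₂ = 2.4263 × 1.1736
Δλ₂ = 2.8476 pm

The 100° angle produces the larger shift.
Ratio: 2.8476/0.6810 = 4.182

(Intermediate values are shown rounded; full precision is carried through to the final answer.)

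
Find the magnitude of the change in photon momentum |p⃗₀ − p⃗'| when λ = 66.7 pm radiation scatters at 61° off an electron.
9.9924e-24 kg·m/s

Photon momentum magnitude is p = h/λ.

Initial momentum:
p₀ = h/λ = 6.6261e-34/6.6700e-11 = 9.9341e-24 kg·m/s

After scattering:
λ' = λ + Δλ = 66.7 + 1.2500 = 67.9500 pm
p' = h/λ' = 6.6261e-34/6.7950e-11 = 9.7514e-24 kg·m/s

Momentum is a vector; the scattered photon's direction makes angle θ = 61° with the incident direction. The magnitude of the vector change Δp⃗ = p⃗₀ − p⃗' is found from the law of cosines:
|Δp⃗|² = p₀² + p'² − 2p₀p'cos θ
|Δp⃗|² = (9.9341e-24)² + (9.7514e-24)² − 2·9.9341e-24·9.7514e-24·cos(61°)
|Δp⃗| = 9.9924e-24 kg·m/s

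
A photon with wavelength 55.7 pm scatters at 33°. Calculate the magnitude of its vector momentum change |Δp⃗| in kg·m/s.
6.7342e-24 kg·m/s

Photon momentum magnitude is p = h/λ.

Initial momentum:
p₀ = h/λ = 6.6261e-34/5.5700e-11 = 1.1896e-23 kg·m/s

After scattering:
λ' = λ + Δλ = 55.7 + 0.3914 = 56.0914 pm
p' = h/λ' = 6.6261e-34/5.6091e-11 = 1.1813e-23 kg·m/s

Momentum is a vector; the scattered photon's direction makes angle θ = 33° with the incident direction. The magnitude of the vector change Δp⃗ = p⃗₀ − p⃗' is found from the law of cosines:
|Δp⃗|² = p₀² + p'² − 2p₀p'cos θ
|Δp⃗|² = (1.1896e-23)² + (1.1813e-23)² − 2·1.1896e-23·1.1813e-23·cos(33°)
|Δp⃗| = 6.7342e-24 kg·m/s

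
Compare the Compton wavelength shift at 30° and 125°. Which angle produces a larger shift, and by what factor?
125° produces the larger shift by a factor of 11.745

Calculate both shifts using Δλ = λ_C(1 - cos θ):

For θ₁ = 30°:
Δλ₁ = 2.4263 × (1 - cos(30°))
Δλ₁ = 2.4263 × 0.1340
Δλ₁ = 0.3251 pm

For θ₂ = 125°:
Δλ₂ = 2.4263 × (1 - cos(125°))
Δλ₂ = 2.4263 × 1.5736
Δλ₂ = 3.8180 pm

The 125° angle produces the larger shift.
Ratio: 3.8180/0.3251 = 11.745

(Intermediate values are shown rounded; full precision is carried through to the final answer.)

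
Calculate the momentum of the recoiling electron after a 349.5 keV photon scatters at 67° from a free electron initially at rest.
1.8173e-22 kg·m/s

The electron is initially at rest, so by conservation of momentum:
p⃗_e = p⃗₀ − p⃗'  (incident photon momentum minus scattered photon momentum)

Photon momentum magnitudes (p = h/λ = E/c):
λ₀ = hc/E₀ = 3.5475 pm → p₀ = h/λ₀ = 1.8678e-22 kg·m/s
Δλ = λ_C(1 − cos 67°) = 1.4783 pm
λ' = 5.0257 pm → p' = h/λ' = 1.3184e-22 kg·m/s

The scattered photon makes angle θ = 67° with the incident direction, so by the law of cosines:
|p⃗_e|² = p₀² + p'² − 2p₀p'cos θ
|p⃗_e|² = (1.8678e-22)² + (1.3184e-22)² − 2·1.8678e-22·1.3184e-22·cos(67°)
|p⃗_e| = 1.8173e-22 kg·m/s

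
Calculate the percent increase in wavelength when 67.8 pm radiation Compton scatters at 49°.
1.2308%

Calculate the Compton shift:
Δλ = λ_C(1 - cos(49°))
Δλ = 2.4263 × (1 - cos(49°))
Δλ = 2.4263 × 0.3439
Δλ = 0.8345 pm

Percentage change:
(Δλ/λ₀) × 100 = (0.8345/67.8) × 100
= 1.2308%

(Intermediate values are shown rounded; full precision is carried through to the final answer.)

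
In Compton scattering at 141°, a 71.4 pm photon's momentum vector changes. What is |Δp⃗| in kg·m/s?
1.6999e-23 kg·m/s

Photon momentum magnitude is p = h/λ.

Initial momentum:
p₀ = h/λ = 6.6261e-34/7.1400e-11 = 9.2802e-24 kg·m/s

After scattering:
λ' = λ + Δλ = 71.4 + 4.3119 = 75.7119 pm
p' = h/λ' = 6.6261e-34/7.5712e-11 = 8.7517e-24 kg·m/s

Momentum is a vector; the scattered photon's direction makes angle θ = 141° with the incident direction. The magnitude of the vector change Δp⃗ = p⃗₀ − p⃗' is found from the law of cosines:
|Δp⃗|² = p₀² + p'² − 2p₀p'cos θ
|Δp⃗|² = (9.2802e-24)² + (8.7517e-24)² − 2·9.2802e-24·8.7517e-24·cos(141°)
|Δp⃗| = 1.6999e-23 kg·m/s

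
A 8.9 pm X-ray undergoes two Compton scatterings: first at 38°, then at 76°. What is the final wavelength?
11.2537 pm

Apply Compton shift twice:

First scattering at θ₁ = 38°:
Δλ₁ = λ_C(1 - cos(38°))
Δλ₁ = 2.4263 × 0.2120
Δλ₁ = 0.5144 pm

After first scattering:
λ₁ = 8.9 + 0.5144 = 9.4144 pm

Second scattering at θ₂ = 76°:
Δλ₂ = λ_C(1 - cos(76°))
Δλ₂ = 2.4263 × 0.7581
Δλ₂ = 1.8393 pm

Final wavelength:
λ₂ = 9.4144 + 1.8393 = 11.2537 pm

Total shift: Δλ_total = 0.5144 + 1.8393 = 2.3537 pm

(Intermediate values are shown rounded; full precision is carried through to the final answer.)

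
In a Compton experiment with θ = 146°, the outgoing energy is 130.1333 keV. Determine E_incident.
243.6000 keV

Convert final energy to wavelength (hc ≈ 1239.842 keV·pm):
λ' = hc/E' = 1239.842 / 130.1333 = 9.5275 pm

Calculate the Compton shift:
Δλ = λ_C(1 - cos(146°))
Δλ = 2.4263 × (1 - cos(146°))
Δλ = 4.4378 pm

Initial wavelength:
λ = λ' - Δλ = 9.5275 - 4.4378 = 5.0897 pm

Initial energy:
E = hc/λ = 1239.842 / 5.0897 = 243.6000 keV

(Intermediate values are shown rounded; full precision is carried through to the final answer.)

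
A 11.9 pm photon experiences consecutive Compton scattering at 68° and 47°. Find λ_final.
14.1890 pm

Apply Compton shift twice:

First scattering at θ₁ = 68°:
Δλ₁ = λ_C(1 - cos(68°))
Δλ₁ = 2.4263 × 0.6254
Δλ₁ = 1.5174 pm

After first scattering:
λ₁ = 11.9 + 1.5174 = 13.4174 pm

Second scattering at θ₂ = 47°:
Δλ₂ = λ_C(1 - cos(47°))
Δλ₂ = 2.4263 × 0.3180
Δλ₂ = 0.7716 pm

Final wavelength:
λ₂ = 13.4174 + 0.7716 = 14.1890 pm

Total shift: Δλ_total = 1.5174 + 0.7716 = 2.2890 pm

(Intermediate values are shown rounded; full precision is carried through to the final answer.)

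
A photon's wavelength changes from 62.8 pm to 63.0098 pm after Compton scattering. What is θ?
24.00°

First find the wavelength shift:
Δλ = λ' - λ = 63.0098 - 62.8 = 0.2098 pm

Using Δλ = λ_C(1 - cos θ), with λ_C = h/(m_e·c) ≈ 2.42631024 pm:
cos θ = 1 - Δλ/λ_C
cos θ = 1 - 0.2098/2.42631024
cos θ = 0.913531

θ = arccos(0.913531)
θ = 24.00°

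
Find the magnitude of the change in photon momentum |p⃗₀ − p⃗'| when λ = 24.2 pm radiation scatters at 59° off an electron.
2.6364e-23 kg·m/s

Photon momentum magnitude is p = h/λ.

Initial momentum:
p₀ = h/λ = 6.6261e-34/2.4200e-11 = 2.7380e-23 kg·m/s

After scattering:
λ' = λ + Δλ = 24.2 + 1.1767 = 25.3767 pm
p' = h/λ' = 6.6261e-34/2.5377e-11 = 2.6111e-23 kg·m/s

Momentum is a vector; the scattered photon's direction makes angle θ = 59° with the incident direction. The magnitude of the vector change Δp⃗ = p⃗₀ − p⃗' is found from the law of cosines:
|Δp⃗|² = p₀² + p'² − 2p₀p'cos θ
|Δp⃗|² = (2.7380e-23)² + (2.6111e-23)² − 2·2.7380e-23·2.6111e-23·cos(59°)
|Δp⃗| = 2.6364e-23 kg·m/s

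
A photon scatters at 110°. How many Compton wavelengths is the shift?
1.3420 λ_C

The Compton shift formula is:
Δλ = λ_C(1 - cos θ)

Dividing both sides by λ_C:
Δλ/λ_C = 1 - cos θ

For θ = 110°:
Δλ/λ_C = 1 - cos(110°)
Δλ/λ_C = 1 - -0.3420
Δλ/λ_C = 1.3420

This means the shift is 1.3420 × λ_C = 3.2562 pm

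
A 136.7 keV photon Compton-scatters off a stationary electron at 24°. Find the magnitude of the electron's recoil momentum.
3.0079e-23 kg·m/s

The electron is initially at rest, so by conservation of momentum:
p⃗_e = p⃗₀ − p⃗'  (incident photon momentum minus scattered photon momentum)

Photon momentum magnitudes (p = h/λ = E/c):
λ₀ = hc/E₀ = 9.0698 pm → p₀ = h/λ₀ = 7.3056e-23 kg·m/s
Δλ = λ_C(1 − cos 24°) = 0.2098 pm
λ' = 9.2796 pm → p' = h/λ' = 7.1405e-23 kg·m/s

The scattered photon makes angle θ = 24° with the incident direction, so by the law of cosines:
|p⃗_e|² = p₀² + p'² − 2p₀p'cos θ
|p⃗_e|² = (7.3056e-23)² + (7.1405e-23)² − 2·7.3056e-23·7.1405e-23·cos(24°)
|p⃗_e| = 3.0079e-23 kg·m/s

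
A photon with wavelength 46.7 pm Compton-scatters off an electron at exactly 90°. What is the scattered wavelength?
49.1263 pm

Using the Compton formula: λ' = λ + λ_C(1 − cos θ)

For θ = 90°, cos θ = 0 (exact) = 0.0000, so:
1 − cos 90° = 1 − (0) = 1.0000

Δλ = λ_C × 1.0000 = 2.4263 × 1.0000 = 2.4263 pm

λ' = 46.7 + 2.4263 = 49.1263 pm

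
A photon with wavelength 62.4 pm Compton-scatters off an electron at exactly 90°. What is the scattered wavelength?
64.8263 pm

Using the Compton formula: λ' = λ + λ_C(1 − cos θ)

For θ = 90°, cos θ = 0 (exact) = 0.0000, so:
1 − cos 90° = 1 − (0) = 1.0000

Δλ = λ_C × 1.0000 = 2.4263 × 1.0000 = 2.4263 pm

λ' = 62.4 + 2.4263 = 64.8263 pm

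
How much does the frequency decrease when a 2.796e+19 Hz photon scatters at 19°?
3.405e+17 Hz (decrease)

Convert frequency to wavelength (c = 299792458 m/s):
λ₀ = c/f₀ = 299792458/2.796e+19 = 1.0722191e-11 m = 10.7222 pm

Calculate Compton shift:
Δλ = λ_C(1 - cos(19°)) = 0.1322 pm

Final wavelength:
λ' = λ₀ + Δλ = 10.7222 + 0.1322 = 10.8544 pm

Final frequency:
f' = c/λ' = 299792458/1.0854380e-11 = 2.7619492e+19 Hz

Frequency shift (decrease):
Δf = f₀ - f' = 2.796e+19 - 2.7619492e+19 = 3.405e+17 Hz

(Intermediate values are shown rounded; full precision is carried through to the final answer.)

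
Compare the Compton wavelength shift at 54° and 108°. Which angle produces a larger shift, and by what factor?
108° produces the larger shift by a factor of 3.176

Calculate both shifts using Δλ = λ_C(1 - cos θ):

For θ₁ = 54°:
Δλ₁ = 2.4263 × (1 - cos(54°))
Δλ₁ = 2.4263 × 0.4122
Δλ₁ = 1.0002 pm

For θ₂ = 108°:
Δλ₂ = 2.4263 × (1 - cos(108°))
Δλ₂ = 2.4263 × 1.3090
Δλ₂ = 3.1761 pm

The 108° angle produces the larger shift.
Ratio: 3.1761/1.0002 = 3.176

(Intermediate values are shown rounded; full precision is carried through to the final answer.)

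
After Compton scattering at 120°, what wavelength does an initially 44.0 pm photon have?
47.6395 pm

Using the Compton formula: λ' = λ + λ_C(1 − cos θ)

For θ = 120°, cos θ = -1/2 (exact) = -0.5000, so:
1 − cos 120° = 1 − (-1/2) = 1.5000

Δλ = λ_C × 1.5000 = 2.4263 × 1.5000 = 3.6395 pm

λ' = 44.0 + 3.6395 = 47.6395 pm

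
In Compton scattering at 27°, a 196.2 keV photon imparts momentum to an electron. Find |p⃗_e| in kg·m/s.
4.8147e-23 kg·m/s

The electron is initially at rest, so by conservation of momentum:
p⃗_e = p⃗₀ − p⃗'  (incident photon momentum minus scattered photon momentum)

Photon momentum magnitudes (p = h/λ = E/c):
λ₀ = hc/E₀ = 6.3193 pm → p₀ = h/λ₀ = 1.0485e-22 kg·m/s
Δλ = λ_C(1 − cos 27°) = 0.2645 pm
λ' = 6.5837 pm → p' = h/λ' = 1.0064e-22 kg·m/s

The scattered photon makes angle θ = 27° with the incident direction, so by the law of cosines:
|p⃗_e|² = p₀² + p'² − 2p₀p'cos θ
|p⃗_e|² = (1.0485e-22)² + (1.0064e-22)² − 2·1.0485e-22·1.0064e-22·cos(27°)
|p⃗_e| = 4.8147e-23 kg·m/s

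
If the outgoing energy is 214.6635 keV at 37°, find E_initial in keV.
234.4999 keV

Convert final energy to wavelength (hc ≈ 1239.842 keV·pm):
λ' = hc/E' = 1239.842 / 214.6635 = 5.7757 pm

Calculate the Compton shift:
Δλ = λ_C(1 - cos(37°))
Δλ = 2.4263 × (1 - cos(37°))
Δλ = 0.4886 pm

Initial wavelength:
λ = λ' - Δλ = 5.7757 - 0.4886 = 5.2872 pm

Initial energy:
E = hc/λ = 1239.842 / 5.2872 = 234.4999 keV

(Intermediate values are shown rounded; full precision is carried through to the final answer.)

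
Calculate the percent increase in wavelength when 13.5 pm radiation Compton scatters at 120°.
26.9590%

Calculate the Compton shift:
Δλ = λ_C(1 - cos(120°))
Δλ = 2.4263 × (1 - cos(120°))
Δλ = 2.4263 × 1.5000
Δλ = 3.6395 pm

Percentage change:
(Δλ/λ₀) × 100 = (3.6395/13.5) × 100
= 26.9590%

(Intermediate values are shown rounded; full precision is carried through to the final answer.)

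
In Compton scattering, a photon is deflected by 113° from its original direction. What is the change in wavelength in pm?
3.3743 pm

Using the Compton scattering formula:
Δλ = λ_C(1 - cos θ)

where λ_C = h/(m_e·c) ≈ 2.4263 pm is the Compton wavelength of an electron.

For θ = 113°:
cos(113°) = -0.3907
1 - cos(113°) = 1.3907

Δλ = 2.4263 × 1.3907
Δλ = 3.3743 pm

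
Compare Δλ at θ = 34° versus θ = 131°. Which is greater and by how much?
131° produces the larger shift by a factor of 9.687

Calculate both shifts using Δλ = λ_C(1 - cos θ):

For θ₁ = 34°:
Δλ₁ = 2.4263 × (1 - cos(34°))
Δλ₁ = 2.4263 × 0.1710
Δλ₁ = 0.4148 pm

For θ₂ = 131°:
Δλ₂ = 2.4263 × (1 - cos(131°))
Δλ₂ = 2.4263 × 1.6561
Δλ₂ = 4.0181 pm

The 131° angle produces the larger shift.
Ratio: 4.0181/0.4148 = 9.687

(Intermediate values are shown rounded; full precision is carried through to the final answer.)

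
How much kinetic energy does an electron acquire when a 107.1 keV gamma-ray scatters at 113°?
24.1721 keV

By energy conservation: K_e = E_initial - E_final

First find the scattered photon energy:
Initial wavelength: λ = hc/E = 11.5765 pm
Compton shift: Δλ = λ_C(1 - cos(113°)) = 3.3743 pm
Final wavelength: λ' = 11.5765 + 3.3743 = 14.9508 pm
Final photon energy: E' = hc/λ' = 82.9279 keV

Electron kinetic energy:
K_e = E - E' = 107.1000 - 82.9279 = 24.1721 keV

(Intermediate values are shown rounded; full precision is carried through to the final answer.)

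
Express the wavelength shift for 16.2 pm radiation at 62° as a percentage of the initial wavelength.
7.9458%

Calculate the Compton shift:
Δλ = λ_C(1 - cos(62°))
Δλ = 2.4263 × (1 - cos(62°))
Δλ = 2.4263 × 0.5305
Δλ = 1.2872 pm

Percentage change:
(Δλ/λ₀) × 100 = (1.2872/16.2) × 100
= 7.9458%

(Intermediate values are shown rounded; full precision is carried through to the final answer.)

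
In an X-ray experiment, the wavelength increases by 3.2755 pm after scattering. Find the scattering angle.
110.49°

From the Compton formula Δλ = λ_C(1 - cos θ), we can solve for θ:

cos θ = 1 - Δλ/λ_C

Given:
- Δλ = 3.2755 pm
- λ_C = h/(m_e·c) ≈ 2.42631024 pm

cos θ = 1 - 3.2755/2.42631024
cos θ = 1 - 1.349992
cos θ = -0.349992

θ = arccos(-0.349992)
θ = 110.49°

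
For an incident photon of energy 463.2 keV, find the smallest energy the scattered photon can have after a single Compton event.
164.6688 keV (at θ = 180°)

The scattered photon has minimum energy when its wavelength is maximum, i.e., when the Compton shift Δλ = λ_C(1 − cos θ) is maximum. This occurs at θ = 180° (backscattering), giving Δλ_max = 2λ_C = 4.8526 pm.

Initial wavelength: λ₀ = hc/E₀ = 2.6767 pm
Maximum final wavelength: λ'_max = λ₀ + 2λ_C = 2.6767 + 4.8526 = 7.5293 pm
Minimum final energy: E'_min = hc/λ'_max = 164.6688 keV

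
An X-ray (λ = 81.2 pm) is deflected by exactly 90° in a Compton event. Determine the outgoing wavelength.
83.6263 pm

Using the Compton formula: λ' = λ + λ_C(1 − cos θ)

For θ = 90°, cos θ = 0 (exact) = 0.0000, so:
1 − cos 90° = 1 − (0) = 1.0000

Δλ = λ_C × 1.0000 = 2.4263 × 1.0000 = 2.4263 pm

λ' = 81.2 + 2.4263 = 83.6263 pm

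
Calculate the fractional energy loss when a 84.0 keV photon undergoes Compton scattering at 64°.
0.0845 (or 8.45%)

Calculate initial and final photon energies:

Initial: E₀ = 84.0 keV → λ₀ = 14.7600 pm
Compton shift: Δλ = 1.3627 pm
Final wavelength: λ' = 16.1227 pm
Final energy: E' = 76.9003 keV

Fractional energy loss:
(E₀ - E')/E₀ = (84.0000 - 76.9003)/84.0000
= 7.0997/84.0000
= 0.0845
= 8.45%

(Intermediate values are shown rounded; full precision is carried through to the final answer.)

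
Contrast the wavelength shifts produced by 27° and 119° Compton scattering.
119° produces the larger shift by a factor of 13.623

Calculate both shifts using Δλ = λ_C(1 - cos θ):

For θ₁ = 27°:
Δλ₁ = 2.4263 × (1 - cos(27°))
Δλ₁ = 2.4263 × 0.1090
Δλ₁ = 0.2645 pm

For θ₂ = 119°:
Δλ₂ = 2.4263 × (1 - cos(119°))
Δλ₂ = 2.4263 × 1.4848
Δλ₂ = 3.6026 pm

The 119° angle produces the larger shift.
Ratio: 3.6026/0.2645 = 13.623

(Intermediate values are shown rounded; full precision is carried through to the final answer.)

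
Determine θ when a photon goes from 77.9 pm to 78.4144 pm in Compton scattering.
38.00°

First find the wavelength shift:
Δλ = λ' - λ = 78.4144 - 77.9 = 0.5144 pm

Using Δλ = λ_C(1 - cos θ), with λ_C = h/(m_e·c) ≈ 2.42631024 pm:
cos θ = 1 - Δλ/λ_C
cos θ = 1 - 0.5144/2.42631024
cos θ = 0.787991

θ = arccos(0.787991)
θ = 38.00°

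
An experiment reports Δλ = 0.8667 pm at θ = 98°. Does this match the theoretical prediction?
No, inconsistent

Calculate the expected shift for θ = 98°:

Δλ_expected = λ_C(1 - cos(98°))
Δλ_expected = 2.4263 × (1 - cos(98°))
Δλ_expected = 2.4263 × 1.1392
Δλ_expected = 2.7640 pm

Given shift: 0.8667 pm
Expected shift: 2.7640 pm
Difference: 1.8973 pm

The values do not match. The given shift corresponds to θ ≈ 50.0°, not 98°.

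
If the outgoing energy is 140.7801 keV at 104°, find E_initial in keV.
214.0000 keV

Convert final energy to wavelength (hc ≈ 1239.842 keV·pm):
λ' = hc/E' = 1239.842 / 140.7801 = 8.8069 pm

Calculate the Compton shift:
Δλ = λ_C(1 - cos(104°))
Δλ = 2.4263 × (1 - cos(104°))
Δλ = 3.0133 pm

Initial wavelength:
λ = λ' - Δλ = 8.8069 - 3.0133 = 5.7937 pm

Initial energy:
E = hc/λ = 1239.842 / 5.7937 = 214.0000 keV

(Intermediate values are shown rounded; full precision is carried through to the final answer.)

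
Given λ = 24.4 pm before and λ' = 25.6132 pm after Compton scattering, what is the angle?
60.00°

First find the wavelength shift:
Δλ = λ' - λ = 25.6132 - 24.4 = 1.2132 pm

Using Δλ = λ_C(1 - cos θ), with λ_C = h/(m_e·c) ≈ 2.42631024 pm:
cos θ = 1 - Δλ/λ_C
cos θ = 1 - 1.2132/2.42631024
cos θ = 0.499982

θ = arccos(0.499982)
θ = 60.00°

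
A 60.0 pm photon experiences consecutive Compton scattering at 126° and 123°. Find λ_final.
67.6002 pm

Apply Compton shift twice:

First scattering at θ₁ = 126°:
Δλ₁ = λ_C(1 - cos(126°))
Δλ₁ = 2.4263 × 1.5878
Δλ₁ = 3.8525 pm

After first scattering:
λ₁ = 60.0 + 3.8525 = 63.8525 pm

Second scattering at θ₂ = 123°:
Δλ₂ = λ_C(1 - cos(123°))
Δλ₂ = 2.4263 × 1.5446
Δλ₂ = 3.7478 pm

Final wavelength:
λ₂ = 63.8525 + 3.7478 = 67.6002 pm

Total shift: Δλ_total = 3.8525 + 3.7478 = 7.6002 pm

(Intermediate values are shown rounded; full precision is carried through to the final answer.)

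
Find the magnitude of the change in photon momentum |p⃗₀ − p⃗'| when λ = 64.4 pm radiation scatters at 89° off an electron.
1.4168e-23 kg·m/s

Photon momentum magnitude is p = h/λ.

Initial momentum:
p₀ = h/λ = 6.6261e-34/6.4400e-11 = 1.0289e-23 kg·m/s

After scattering:
λ' = λ + Δλ = 64.4 + 2.3840 = 66.7840 pm
p' = h/λ' = 6.6261e-34/6.6784e-11 = 9.9216e-24 kg·m/s

Momentum is a vector; the scattered photon's direction makes angle θ = 89° with the incident direction. The magnitude of the vector change Δp⃗ = p⃗₀ − p⃗' is found from the law of cosines:
|Δp⃗|² = p₀² + p'² − 2p₀p'cos θ
|Δp⃗|² = (1.0289e-23)² + (9.9216e-24)² − 2·1.0289e-23·9.9216e-24·cos(89°)
|Δp⃗| = 1.4168e-23 kg·m/s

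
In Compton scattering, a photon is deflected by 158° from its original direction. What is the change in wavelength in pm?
4.6759 pm

Using the Compton scattering formula:
Δλ = λ_C(1 - cos θ)

where λ_C = h/(m_e·c) ≈ 2.4263 pm is the Compton wavelength of an electron.

For θ = 158°:
cos(158°) = -0.9272
1 - cos(158°) = 1.9272

Δλ = 2.4263 × 1.9272
Δλ = 4.6759 pm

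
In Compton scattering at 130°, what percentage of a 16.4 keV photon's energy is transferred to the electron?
0.0501 (or 5.01%)

Calculate initial and final photon energies:

Initial: E₀ = 16.4 keV → λ₀ = 75.6001 pm
Compton shift: Δλ = 3.9859 pm
Final wavelength: λ' = 79.5860 pm
Final energy: E' = 15.5786 keV

Fractional energy loss:
(E₀ - E')/E₀ = (16.4000 - 15.5786)/16.4000
= 0.8214/16.4000
= 0.0501
= 5.01%

(Intermediate values are shown rounded; full precision is carried through to the final answer.)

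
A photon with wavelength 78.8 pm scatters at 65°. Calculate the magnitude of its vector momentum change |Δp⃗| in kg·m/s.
8.9579e-24 kg·m/s

Photon momentum magnitude is p = h/λ.

Initial momentum:
p₀ = h/λ = 6.6261e-34/7.8800e-11 = 8.4087e-24 kg·m/s

After scattering:
λ' = λ + Δλ = 78.8 + 1.4009 = 80.2009 pm
p' = h/λ' = 6.6261e-34/8.0201e-11 = 8.2618e-24 kg·m/s

Momentum is a vector; the scattered photon's direction makes angle θ = 65° with the incident direction. The magnitude of the vector change Δp⃗ = p⃗₀ − p⃗' is found from the law of cosines:
|Δp⃗|² = p₀² + p'² − 2p₀p'cos θ
|Δp⃗|² = (8.4087e-24)² + (8.2618e-24)² − 2·8.4087e-24·8.2618e-24·cos(65°)
|Δp⃗| = 8.9579e-24 kg·m/s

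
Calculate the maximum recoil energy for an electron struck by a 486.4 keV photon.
318.8909 keV

Maximum energy transfer occurs at θ = 180° (backscattering).

Initial photon: E₀ = 486.4 keV → λ₀ = 2.5490 pm

Maximum Compton shift (at 180°):
Δλ_max = 2λ_C = 2 × 2.4263 = 4.8526 pm

Final wavelength:
λ' = 2.5490 + 4.8526 = 7.4016 pm

Minimum photon energy (maximum energy to electron):
E'_min = hc/λ' = 167.5091 keV

Maximum electron kinetic energy:
K_max = E₀ - E'_min = 486.4000 - 167.5091 = 318.8909 keV

(Intermediate values are shown rounded; full precision is carried through to the final answer.)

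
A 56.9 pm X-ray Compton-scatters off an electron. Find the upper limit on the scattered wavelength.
61.7526 pm (at θ = 180°)

The Compton shift is Δλ = λ_C(1 − cos θ).

Since cos θ ranges from −1 to 1, the factor (1 − cos θ) ranges from 0 to 2; the maximum shift occurs at θ = 180° (backscattering):
Δλ_max = 2λ_C = 2 × 2.4263 pm = 4.8526 pm

Maximum scattered wavelength:
λ'_max = λ₀ + Δλ_max = 56.9 + 4.8526 = 61.7526 pm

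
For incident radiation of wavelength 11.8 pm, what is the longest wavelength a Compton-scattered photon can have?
16.6526 pm (at θ = 180°)

The Compton shift is Δλ = λ_C(1 − cos θ).

Since cos θ ranges from −1 to 1, the factor (1 − cos θ) ranges from 0 to 2; the maximum shift occurs at θ = 180° (backscattering):
Δλ_max = 2λ_C = 2 × 2.4263 pm = 4.8526 pm

Maximum scattered wavelength:
λ'_max = λ₀ + Δλ_max = 11.8 + 4.8526 = 16.6526 pm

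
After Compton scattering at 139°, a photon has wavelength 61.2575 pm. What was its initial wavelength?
57.0000 pm

From λ' = λ + Δλ, we have λ = λ' - Δλ

First calculate the Compton shift:
Δλ = λ_C(1 - cos θ)
Δλ = 2.4263 × (1 - cos(139°))
Δλ = 2.4263 × 1.7547
Δλ = 4.2575 pm

Initial wavelength:
λ = λ' - Δλ
λ = 61.2575 - 4.2575
λ = 57.0000 pm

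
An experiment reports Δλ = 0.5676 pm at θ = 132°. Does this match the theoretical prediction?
No, inconsistent

Calculate the expected shift for θ = 132°:

Δλ_expected = λ_C(1 - cos(132°))
Δλ_expected = 2.4263 × (1 - cos(132°))
Δλ_expected = 2.4263 × 1.6691
Δλ_expected = 4.0498 pm

Given shift: 0.5676 pm
Expected shift: 4.0498 pm
Difference: 3.4822 pm

The values do not match. The given shift corresponds to θ ≈ 40.0°, not 132°.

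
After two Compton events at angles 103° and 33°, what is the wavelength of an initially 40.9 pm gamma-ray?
44.2635 pm

Apply Compton shift twice:

First scattering at θ₁ = 103°:
Δλ₁ = λ_C(1 - cos(103°))
Δλ₁ = 2.4263 × 1.2250
Δλ₁ = 2.9721 pm

After first scattering:
λ₁ = 40.9 + 2.9721 = 43.8721 pm

Second scattering at θ₂ = 33°:
Δλ₂ = λ_C(1 - cos(33°))
Δλ₂ = 2.4263 × 0.1613
Δλ₂ = 0.3914 pm

Final wavelength:
λ₂ = 43.8721 + 0.3914 = 44.2635 pm

Total shift: Δλ_total = 2.9721 + 0.3914 = 3.3635 pm

(Intermediate values are shown rounded; full precision is carried through to the final answer.)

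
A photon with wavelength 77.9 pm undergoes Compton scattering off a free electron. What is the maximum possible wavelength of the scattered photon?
82.7526 pm (at θ = 180°)

The Compton shift is Δλ = λ_C(1 − cos θ).

Since cos θ ranges from −1 to 1, the factor (1 − cos θ) ranges from 0 to 2; the maximum shift occurs at θ = 180° (backscattering):
Δλ_max = 2λ_C = 2 × 2.4263 pm = 4.8526 pm

Maximum scattered wavelength:
λ'_max = λ₀ + Δλ_max = 77.9 + 4.8526 = 82.7526 pm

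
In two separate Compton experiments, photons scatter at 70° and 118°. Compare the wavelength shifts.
118° produces the larger shift by a factor of 2.233

Calculate both shifts using Δλ = λ_C(1 - cos θ):

For θ₁ = 70°:
Δλ₁ = 2.4263 × (1 - cos(70°))
Δλ₁ = 2.4263 × 0.6580
Δλ₁ = 1.5965 pm

For θ₂ = 118°:
Δλ₂ = 2.4263 × (1 - cos(118°))
Δλ₂ = 2.4263 × 1.4695
Δλ₂ = 3.5654 pm

The 118° angle produces the larger shift.
Ratio: 3.5654/1.5965 = 2.233

(Intermediate values are shown rounded; full precision is carried through to the final answer.)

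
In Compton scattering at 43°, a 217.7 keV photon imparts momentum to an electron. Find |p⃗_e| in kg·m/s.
8.1662e-23 kg·m/s

The electron is initially at rest, so by conservation of momentum:
p⃗_e = p⃗₀ − p⃗'  (incident photon momentum minus scattered photon momentum)

Photon momentum magnitudes (p = h/λ = E/c):
λ₀ = hc/E₀ = 5.6952 pm → p₀ = h/λ₀ = 1.1635e-22 kg·m/s
Δλ = λ_C(1 − cos 43°) = 0.6518 pm
λ' = 6.3470 pm → p' = h/λ' = 1.0440e-22 kg·m/s

The scattered photon makes angle θ = 43° with the incident direction, so by the law of cosines:
|p⃗_e|² = p₀² + p'² − 2p₀p'cos θ
|p⃗_e|² = (1.1635e-22)² + (1.0440e-22)² − 2·1.1635e-22·1.0440e-22·cos(43°)
|p⃗_e| = 8.1662e-23 kg·m/s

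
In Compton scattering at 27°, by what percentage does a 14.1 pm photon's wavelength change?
1.8755%

Calculate the Compton shift:
Δλ = λ_C(1 - cos(27°))
Δλ = 2.4263 × (1 - cos(27°))
Δλ = 2.4263 × 0.1090
Δλ = 0.2645 pm

Percentage change:
(Δλ/λ₀) × 100 = (0.2645/14.1) × 100
= 1.8755%

(Intermediate values are shown rounded; full precision is carried through to the final answer.)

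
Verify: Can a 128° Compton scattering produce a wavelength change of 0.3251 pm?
No, inconsistent

Calculate the expected shift for θ = 128°:

Δλ_expected = λ_C(1 - cos(128°))
Δλ_expected = 2.4263 × (1 - cos(128°))
Δλ_expected = 2.4263 × 1.6157
Δλ_expected = 3.9201 pm

Given shift: 0.3251 pm
Expected shift: 3.9201 pm
Difference: 3.5950 pm

The values do not match. The given shift corresponds to θ ≈ 30.0°, not 128°.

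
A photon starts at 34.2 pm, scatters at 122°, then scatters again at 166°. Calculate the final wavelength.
42.6926 pm

Apply Compton shift twice:

First scattering at θ₁ = 122°:
Δλ₁ = λ_C(1 - cos(122°))
Δλ₁ = 2.4263 × 1.5299
Δλ₁ = 3.7121 pm

After first scattering:
λ₁ = 34.2 + 3.7121 = 37.9121 pm

Second scattering at θ₂ = 166°:
Δλ₂ = λ_C(1 - cos(166°))
Δλ₂ = 2.4263 × 1.9703
Δλ₂ = 4.7805 pm

Final wavelength:
λ₂ = 37.9121 + 4.7805 = 42.6926 pm

Total shift: Δλ_total = 3.7121 + 4.7805 = 8.4926 pm

(Intermediate values are shown rounded; full precision is carried through to the final answer.)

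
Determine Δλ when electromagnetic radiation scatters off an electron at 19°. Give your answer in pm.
0.1322 pm

Using the Compton scattering formula:
Δλ = λ_C(1 - cos θ)

where λ_C = h/(m_e·c) ≈ 2.4263 pm is the Compton wavelength of an electron.

For θ = 19°:
cos(19°) = 0.9455
1 - cos(19°) = 0.0545

Δλ = 2.4263 × 0.0545
Δλ = 0.1322 pm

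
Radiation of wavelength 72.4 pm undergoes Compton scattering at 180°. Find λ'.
77.2526 pm

Using the Compton formula: λ' = λ + λ_C(1 − cos θ)

For θ = 180°, cos θ = -1 (exact) = -1.0000, so:
1 − cos 180° = 1 − (-1) = 2.0000

Δλ = λ_C × 2.0000 = 2.4263 × 2.0000 = 4.8526 pm

λ' = 72.4 + 4.8526 = 77.2526 pm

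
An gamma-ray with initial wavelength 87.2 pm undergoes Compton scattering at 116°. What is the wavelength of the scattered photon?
90.6899 pm

Using the Compton scattering formula:
λ' = λ + Δλ = λ + λ_C(1 - cos θ)

Given:
- Initial wavelength λ = 87.2 pm
- Scattering angle θ = 116°
- Compton wavelength λ_C ≈ 2.4263 pm

Calculate the shift:
Δλ = 2.4263 × (1 - cos(116°))
Δλ = 2.4263 × 1.4384
Δλ = 3.4899 pm

Final wavelength:
λ' = 87.2 + 3.4899 = 90.6899 pm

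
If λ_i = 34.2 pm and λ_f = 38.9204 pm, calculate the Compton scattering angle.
161.00°

First find the wavelength shift:
Δλ = λ' - λ = 38.9204 - 34.2 = 4.7204 pm

Using Δλ = λ_C(1 - cos θ), with λ_C = h/(m_e·c) ≈ 2.42631024 pm:
cos θ = 1 - Δλ/λ_C
cos θ = 1 - 4.7204/2.42631024
cos θ = -0.945506

θ = arccos(-0.945506)
θ = 161.00°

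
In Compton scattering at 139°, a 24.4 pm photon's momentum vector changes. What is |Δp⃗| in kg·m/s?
4.7115e-23 kg·m/s

Photon momentum magnitude is p = h/λ.

Initial momentum:
p₀ = h/λ = 6.6261e-34/2.4400e-11 = 2.7156e-23 kg·m/s

After scattering:
λ' = λ + Δλ = 24.4 + 4.2575 = 28.6575 pm
p' = h/λ' = 6.6261e-34/2.8657e-11 = 2.3122e-23 kg·m/s

Momentum is a vector; the scattered photon's direction makes angle θ = 139° with the incident direction. The magnitude of the vector change Δp⃗ = p⃗₀ − p⃗' is found from the law of cosines:
|Δp⃗|² = p₀² + p'² − 2p₀p'cos θ
|Δp⃗|² = (2.7156e-23)² + (2.3122e-23)² − 2·2.7156e-23·2.3122e-23·cos(139°)
|Δp⃗| = 4.7115e-23 kg·m/s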